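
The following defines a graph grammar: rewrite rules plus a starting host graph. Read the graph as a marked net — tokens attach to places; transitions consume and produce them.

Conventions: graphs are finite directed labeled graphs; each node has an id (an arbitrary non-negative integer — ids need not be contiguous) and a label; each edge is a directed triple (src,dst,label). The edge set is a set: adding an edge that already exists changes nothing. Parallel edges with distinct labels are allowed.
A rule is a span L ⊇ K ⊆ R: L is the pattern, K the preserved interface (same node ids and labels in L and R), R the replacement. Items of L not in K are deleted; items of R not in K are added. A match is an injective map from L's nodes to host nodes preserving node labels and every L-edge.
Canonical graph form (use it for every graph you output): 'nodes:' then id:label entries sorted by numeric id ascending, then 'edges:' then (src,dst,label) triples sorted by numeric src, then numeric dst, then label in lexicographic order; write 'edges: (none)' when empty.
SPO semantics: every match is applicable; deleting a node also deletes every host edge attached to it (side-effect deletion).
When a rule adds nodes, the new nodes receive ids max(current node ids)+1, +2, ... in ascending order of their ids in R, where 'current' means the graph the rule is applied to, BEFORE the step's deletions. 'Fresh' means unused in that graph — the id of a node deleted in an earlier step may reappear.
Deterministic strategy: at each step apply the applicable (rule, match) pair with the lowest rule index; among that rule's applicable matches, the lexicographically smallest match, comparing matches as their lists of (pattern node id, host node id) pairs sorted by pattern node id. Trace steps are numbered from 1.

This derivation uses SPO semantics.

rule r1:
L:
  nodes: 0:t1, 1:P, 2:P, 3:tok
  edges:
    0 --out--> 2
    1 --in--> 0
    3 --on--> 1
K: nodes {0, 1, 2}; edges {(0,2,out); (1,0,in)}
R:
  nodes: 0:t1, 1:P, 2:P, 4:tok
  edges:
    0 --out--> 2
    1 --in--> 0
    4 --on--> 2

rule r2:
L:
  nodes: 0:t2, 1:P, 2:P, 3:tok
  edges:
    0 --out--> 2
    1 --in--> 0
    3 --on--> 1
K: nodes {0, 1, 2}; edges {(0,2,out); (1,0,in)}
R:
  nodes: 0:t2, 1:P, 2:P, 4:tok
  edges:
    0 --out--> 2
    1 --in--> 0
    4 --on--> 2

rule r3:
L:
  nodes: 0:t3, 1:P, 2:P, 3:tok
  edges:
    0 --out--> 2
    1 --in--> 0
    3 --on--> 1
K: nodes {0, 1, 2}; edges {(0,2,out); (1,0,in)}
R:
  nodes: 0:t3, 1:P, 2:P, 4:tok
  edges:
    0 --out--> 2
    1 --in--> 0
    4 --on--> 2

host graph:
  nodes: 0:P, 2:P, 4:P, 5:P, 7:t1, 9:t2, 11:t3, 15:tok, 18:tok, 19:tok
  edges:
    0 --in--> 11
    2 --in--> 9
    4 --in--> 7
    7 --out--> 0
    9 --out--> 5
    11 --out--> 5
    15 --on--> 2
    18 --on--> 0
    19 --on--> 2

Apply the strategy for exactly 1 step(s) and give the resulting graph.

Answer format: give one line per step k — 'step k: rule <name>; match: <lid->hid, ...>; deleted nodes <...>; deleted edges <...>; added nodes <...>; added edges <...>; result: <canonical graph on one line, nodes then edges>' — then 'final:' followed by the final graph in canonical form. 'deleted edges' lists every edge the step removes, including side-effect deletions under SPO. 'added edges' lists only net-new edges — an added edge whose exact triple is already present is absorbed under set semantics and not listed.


step 1: rule r2; match: 0->9, 1->2, 2->5, 3->15; deleted nodes 15; deleted edges (15,2,on); added nodes 20; added edges (20,5,on); result: nodes: 0:P, 2:P, 4:P, 5:P, 7:t1, 9:t2, 11:t3, 18:tok, 19:tok, 20:tok edges: (0,11,in); (2,9,in); (4,7,in); (7,0,out); (9,5,out); (11,5,out); (18,0,on); (19,2,on); (20,5,on)
final:
nodes: 0:P, 2:P, 4:P, 5:P, 7:t1, 9:t2, 11:t3, 18:tok, 19:tok, 20:tok
edges: (0,11,in); (2,9,in); (4,7,in); (7,0,out); (9,5,out); (11,5,out); (18,0,on); (19,2,on); (20,5,on)


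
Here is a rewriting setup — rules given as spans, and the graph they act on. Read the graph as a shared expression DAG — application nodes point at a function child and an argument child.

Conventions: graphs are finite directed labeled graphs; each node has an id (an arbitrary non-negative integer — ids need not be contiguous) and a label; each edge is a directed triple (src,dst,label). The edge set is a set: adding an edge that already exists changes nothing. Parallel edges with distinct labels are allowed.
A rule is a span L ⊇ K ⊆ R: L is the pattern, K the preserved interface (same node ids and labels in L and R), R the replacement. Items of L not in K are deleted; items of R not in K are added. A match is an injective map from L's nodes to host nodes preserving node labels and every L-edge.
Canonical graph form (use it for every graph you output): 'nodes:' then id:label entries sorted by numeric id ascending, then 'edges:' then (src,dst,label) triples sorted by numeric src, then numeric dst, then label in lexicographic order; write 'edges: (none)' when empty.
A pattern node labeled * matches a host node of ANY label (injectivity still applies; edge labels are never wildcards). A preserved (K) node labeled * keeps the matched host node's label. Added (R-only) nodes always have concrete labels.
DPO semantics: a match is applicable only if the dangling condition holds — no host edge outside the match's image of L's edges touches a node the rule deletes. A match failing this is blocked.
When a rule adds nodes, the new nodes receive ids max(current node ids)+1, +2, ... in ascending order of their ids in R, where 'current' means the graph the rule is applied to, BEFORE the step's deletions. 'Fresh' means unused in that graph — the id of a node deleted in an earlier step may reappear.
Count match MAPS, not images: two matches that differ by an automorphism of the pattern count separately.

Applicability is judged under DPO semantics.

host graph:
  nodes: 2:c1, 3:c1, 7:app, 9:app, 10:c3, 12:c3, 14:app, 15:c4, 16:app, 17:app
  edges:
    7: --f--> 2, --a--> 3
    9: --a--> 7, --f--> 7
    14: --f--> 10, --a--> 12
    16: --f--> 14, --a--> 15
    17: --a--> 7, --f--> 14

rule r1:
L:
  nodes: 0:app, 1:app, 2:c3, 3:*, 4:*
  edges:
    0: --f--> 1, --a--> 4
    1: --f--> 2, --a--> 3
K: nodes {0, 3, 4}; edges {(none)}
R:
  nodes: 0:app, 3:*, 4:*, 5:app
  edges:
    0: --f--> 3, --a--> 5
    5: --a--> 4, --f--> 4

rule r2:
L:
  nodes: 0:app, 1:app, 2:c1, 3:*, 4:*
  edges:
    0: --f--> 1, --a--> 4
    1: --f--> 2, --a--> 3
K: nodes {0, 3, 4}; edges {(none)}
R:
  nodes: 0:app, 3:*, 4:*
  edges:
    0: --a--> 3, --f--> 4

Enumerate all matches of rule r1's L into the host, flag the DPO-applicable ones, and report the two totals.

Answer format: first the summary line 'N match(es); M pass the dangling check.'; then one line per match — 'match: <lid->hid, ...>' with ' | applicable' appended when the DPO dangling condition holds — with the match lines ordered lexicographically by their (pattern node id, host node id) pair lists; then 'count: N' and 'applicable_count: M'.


2 match(es); 0 pass the dangling check.
match: 0->16, 1->14, 2->10, 3->12, 4->15
match: 0->17, 1->14, 2->10, 3->12, 4->7
count: 2
applicable_count: 0


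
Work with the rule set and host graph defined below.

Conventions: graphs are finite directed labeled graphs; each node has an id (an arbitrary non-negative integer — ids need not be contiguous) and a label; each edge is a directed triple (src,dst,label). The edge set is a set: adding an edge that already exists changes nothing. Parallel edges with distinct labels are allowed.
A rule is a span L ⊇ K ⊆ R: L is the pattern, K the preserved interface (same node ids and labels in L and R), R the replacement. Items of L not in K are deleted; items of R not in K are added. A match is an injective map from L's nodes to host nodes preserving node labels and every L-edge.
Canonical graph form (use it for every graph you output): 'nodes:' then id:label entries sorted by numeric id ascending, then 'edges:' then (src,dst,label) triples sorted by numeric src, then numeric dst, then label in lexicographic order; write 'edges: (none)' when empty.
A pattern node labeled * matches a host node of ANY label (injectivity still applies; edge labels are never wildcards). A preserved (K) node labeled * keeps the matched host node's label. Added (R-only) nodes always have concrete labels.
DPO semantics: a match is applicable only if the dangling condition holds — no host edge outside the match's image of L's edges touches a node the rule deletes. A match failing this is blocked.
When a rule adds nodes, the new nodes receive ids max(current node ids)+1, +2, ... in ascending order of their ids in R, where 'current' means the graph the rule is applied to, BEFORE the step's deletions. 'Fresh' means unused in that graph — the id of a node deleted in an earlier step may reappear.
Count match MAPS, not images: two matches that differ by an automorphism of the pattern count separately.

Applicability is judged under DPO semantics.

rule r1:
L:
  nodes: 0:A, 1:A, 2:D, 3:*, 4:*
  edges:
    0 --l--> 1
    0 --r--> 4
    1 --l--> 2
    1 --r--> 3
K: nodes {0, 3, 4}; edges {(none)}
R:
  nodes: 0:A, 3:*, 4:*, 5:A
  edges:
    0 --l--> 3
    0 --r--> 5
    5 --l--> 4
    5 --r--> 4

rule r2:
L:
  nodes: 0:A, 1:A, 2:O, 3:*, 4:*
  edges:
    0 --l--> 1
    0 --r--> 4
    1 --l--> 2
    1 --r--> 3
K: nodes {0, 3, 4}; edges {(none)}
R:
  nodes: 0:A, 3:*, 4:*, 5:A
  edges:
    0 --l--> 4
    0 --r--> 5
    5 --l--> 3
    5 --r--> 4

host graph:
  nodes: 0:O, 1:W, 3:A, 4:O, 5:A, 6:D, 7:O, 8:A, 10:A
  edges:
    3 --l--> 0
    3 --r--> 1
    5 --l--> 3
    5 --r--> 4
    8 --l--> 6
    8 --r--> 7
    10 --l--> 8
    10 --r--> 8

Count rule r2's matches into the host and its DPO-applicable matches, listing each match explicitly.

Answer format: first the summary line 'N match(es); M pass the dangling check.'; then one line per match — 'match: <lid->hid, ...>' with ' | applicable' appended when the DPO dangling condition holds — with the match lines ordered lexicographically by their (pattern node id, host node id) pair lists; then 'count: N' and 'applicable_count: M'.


1 match(es); 1 pass the dangling check.
match: 0->5, 1->3, 2->0, 3->1, 4->4 | applicable
count: 1
applicable_count: 1


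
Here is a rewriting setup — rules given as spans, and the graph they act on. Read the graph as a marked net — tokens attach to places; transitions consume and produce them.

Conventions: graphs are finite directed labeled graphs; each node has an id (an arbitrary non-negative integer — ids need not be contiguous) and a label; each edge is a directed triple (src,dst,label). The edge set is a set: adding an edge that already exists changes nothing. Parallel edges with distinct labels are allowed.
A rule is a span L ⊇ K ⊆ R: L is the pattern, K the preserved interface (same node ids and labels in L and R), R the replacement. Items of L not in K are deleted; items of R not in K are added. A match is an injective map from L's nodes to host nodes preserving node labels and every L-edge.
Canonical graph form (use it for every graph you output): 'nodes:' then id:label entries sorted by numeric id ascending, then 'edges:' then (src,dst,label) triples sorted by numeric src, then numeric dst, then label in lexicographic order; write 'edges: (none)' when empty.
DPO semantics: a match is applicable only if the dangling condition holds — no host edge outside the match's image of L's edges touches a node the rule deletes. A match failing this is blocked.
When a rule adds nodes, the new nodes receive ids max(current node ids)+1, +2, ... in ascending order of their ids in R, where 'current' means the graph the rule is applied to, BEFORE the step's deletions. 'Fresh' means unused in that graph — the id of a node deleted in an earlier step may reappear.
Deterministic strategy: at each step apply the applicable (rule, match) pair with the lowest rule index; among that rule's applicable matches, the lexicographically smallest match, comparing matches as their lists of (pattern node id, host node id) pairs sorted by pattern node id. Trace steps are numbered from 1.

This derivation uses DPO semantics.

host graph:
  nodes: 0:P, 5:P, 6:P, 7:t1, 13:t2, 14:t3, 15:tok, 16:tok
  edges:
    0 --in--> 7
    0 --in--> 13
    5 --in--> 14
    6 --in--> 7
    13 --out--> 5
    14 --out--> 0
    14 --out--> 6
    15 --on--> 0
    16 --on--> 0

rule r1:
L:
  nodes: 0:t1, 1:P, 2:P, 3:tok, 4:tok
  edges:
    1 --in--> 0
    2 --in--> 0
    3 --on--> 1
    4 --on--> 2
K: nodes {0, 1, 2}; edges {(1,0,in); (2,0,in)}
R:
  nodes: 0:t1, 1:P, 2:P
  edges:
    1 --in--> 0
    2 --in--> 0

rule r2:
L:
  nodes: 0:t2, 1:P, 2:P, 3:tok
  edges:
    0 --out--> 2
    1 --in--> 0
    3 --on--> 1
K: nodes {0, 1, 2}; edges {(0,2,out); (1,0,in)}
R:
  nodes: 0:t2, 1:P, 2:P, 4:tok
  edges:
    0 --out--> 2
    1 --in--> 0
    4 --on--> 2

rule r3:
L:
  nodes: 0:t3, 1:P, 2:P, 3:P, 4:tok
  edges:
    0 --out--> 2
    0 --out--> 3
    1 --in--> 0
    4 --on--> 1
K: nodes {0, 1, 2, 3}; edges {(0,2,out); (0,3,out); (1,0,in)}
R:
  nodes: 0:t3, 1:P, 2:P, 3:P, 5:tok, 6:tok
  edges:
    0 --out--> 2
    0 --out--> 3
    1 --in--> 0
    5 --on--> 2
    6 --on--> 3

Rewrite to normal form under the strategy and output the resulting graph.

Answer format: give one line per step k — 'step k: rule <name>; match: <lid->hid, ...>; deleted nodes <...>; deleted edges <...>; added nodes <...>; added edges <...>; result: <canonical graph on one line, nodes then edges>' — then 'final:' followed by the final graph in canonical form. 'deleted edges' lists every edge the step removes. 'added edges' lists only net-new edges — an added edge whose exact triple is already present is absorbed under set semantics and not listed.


step 1: rule r2; match: 0->13, 1->0, 2->5, 3->15; deleted nodes 15; deleted edges (15,0,on); added nodes 17; added edges (17,5,on); result: nodes: 0:P, 5:P, 6:P, 7:t1, 13:t2, 14:t3, 16:tok, 17:tok edges: (0,7,in); (0,13,in); (5,14,in); (6,7,in); (13,5,out); (14,0,out); (14,6,out); (16,0,on); (17,5,on)
step 2: rule r2; match: 0->13, 1->0, 2->5, 3->16; deleted nodes 16; deleted edges (16,0,on); added nodes 18; added edges (18,5,on); result: nodes: 0:P, 5:P, 6:P, 7:t1, 13:t2, 14:t3, 17:tok, 18:tok edges: (0,7,in); (0,13,in); (5,14,in); (6,7,in); (13,5,out); (14,0,out); (14,6,out); (17,5,on); (18,5,on)
step 3: rule r3; match: 0->14, 1->5, 2->0, 3->6, 4->17; deleted nodes 17; deleted edges (17,5,on); added nodes 19, 20; added edges (19,0,on); (20,6,on); result: nodes: 0:P, 5:P, 6:P, 7:t1, 13:t2, 14:t3, 18:tok, 19:tok, 20:tok edges: (0,7,in); (0,13,in); (5,14,in); (6,7,in); (13,5,out); (14,0,out); (14,6,out); (18,5,on); (19,0,on); (20,6,on)
step 4: rule r1; match: 0->7, 1->0, 2->6, 3->19, 4->20; deleted nodes 19, 20; deleted edges (19,0,on); (20,6,on); added nodes (none); added edges (none); result: nodes: 0:P, 5:P, 6:P, 7:t1, 13:t2, 14:t3, 18:tok edges: (0,7,in); (0,13,in); (5,14,in); (6,7,in); (13,5,out); (14,0,out); (14,6,out); (18,5,on)
step 5: rule r3; match: 0->14, 1->5, 2->0, 3->6, 4->18; deleted nodes 18; deleted edges (18,5,on); added nodes 19, 20; added edges (19,0,on); (20,6,on); result: nodes: 0:P, 5:P, 6:P, 7:t1, 13:t2, 14:t3, 19:tok, 20:tok edges: (0,7,in); (0,13,in); (5,14,in); (6,7,in); (13,5,out); (14,0,out); (14,6,out); (19,0,on); (20,6,on)
step 6: rule r1; match: 0->7, 1->0, 2->6, 3->19, 4->20; deleted nodes 19, 20; deleted edges (19,0,on); (20,6,on); added nodes (none); added edges (none); result: nodes: 0:P, 5:P, 6:P, 7:t1, 13:t2, 14:t3 edges: (0,7,in); (0,13,in); (5,14,in); (6,7,in); (13,5,out); (14,0,out); (14,6,out)
final:
nodes: 0:P, 5:P, 6:P, 7:t1, 13:t2, 14:t3
edges: (0,7,in); (0,13,in); (5,14,in); (6,7,in); (13,5,out); (14,0,out); (14,6,out)


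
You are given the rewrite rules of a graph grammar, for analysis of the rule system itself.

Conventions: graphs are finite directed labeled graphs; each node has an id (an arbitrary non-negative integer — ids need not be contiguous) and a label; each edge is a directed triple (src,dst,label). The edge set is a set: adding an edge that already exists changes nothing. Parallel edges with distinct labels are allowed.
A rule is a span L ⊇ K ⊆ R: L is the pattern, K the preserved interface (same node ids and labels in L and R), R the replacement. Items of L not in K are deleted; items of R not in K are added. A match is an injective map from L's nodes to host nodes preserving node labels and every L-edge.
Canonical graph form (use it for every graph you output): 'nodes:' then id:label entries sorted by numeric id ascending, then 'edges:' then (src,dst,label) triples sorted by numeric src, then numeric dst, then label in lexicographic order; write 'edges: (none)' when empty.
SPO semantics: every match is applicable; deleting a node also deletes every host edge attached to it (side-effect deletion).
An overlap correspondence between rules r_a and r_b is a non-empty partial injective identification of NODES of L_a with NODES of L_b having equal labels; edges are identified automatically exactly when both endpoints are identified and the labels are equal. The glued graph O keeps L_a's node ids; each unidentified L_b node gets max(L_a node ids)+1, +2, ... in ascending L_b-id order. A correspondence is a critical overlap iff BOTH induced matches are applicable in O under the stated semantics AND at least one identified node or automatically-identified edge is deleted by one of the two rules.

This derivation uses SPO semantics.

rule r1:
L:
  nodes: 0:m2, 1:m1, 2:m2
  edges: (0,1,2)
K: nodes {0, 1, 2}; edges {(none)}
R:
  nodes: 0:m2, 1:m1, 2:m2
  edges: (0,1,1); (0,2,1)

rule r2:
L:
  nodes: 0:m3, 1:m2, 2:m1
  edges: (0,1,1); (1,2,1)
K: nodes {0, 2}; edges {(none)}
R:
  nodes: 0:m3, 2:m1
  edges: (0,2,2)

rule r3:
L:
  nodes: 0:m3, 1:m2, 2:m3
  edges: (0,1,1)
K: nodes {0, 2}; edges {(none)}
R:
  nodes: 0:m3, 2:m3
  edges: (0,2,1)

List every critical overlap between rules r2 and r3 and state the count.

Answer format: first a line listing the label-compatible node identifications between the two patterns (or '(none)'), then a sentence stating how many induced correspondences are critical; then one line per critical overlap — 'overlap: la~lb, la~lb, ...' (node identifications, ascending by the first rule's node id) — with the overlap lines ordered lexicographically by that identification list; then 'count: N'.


label-compatible node identifications between L(r2) and L(r3): 0~0, 0~2, 1~1
3 of the induced correspondences are critical overlaps of r2 and r3.
overlap: 0~0, 1~1
overlap: 0~2, 1~1
overlap: 1~1
count: 3


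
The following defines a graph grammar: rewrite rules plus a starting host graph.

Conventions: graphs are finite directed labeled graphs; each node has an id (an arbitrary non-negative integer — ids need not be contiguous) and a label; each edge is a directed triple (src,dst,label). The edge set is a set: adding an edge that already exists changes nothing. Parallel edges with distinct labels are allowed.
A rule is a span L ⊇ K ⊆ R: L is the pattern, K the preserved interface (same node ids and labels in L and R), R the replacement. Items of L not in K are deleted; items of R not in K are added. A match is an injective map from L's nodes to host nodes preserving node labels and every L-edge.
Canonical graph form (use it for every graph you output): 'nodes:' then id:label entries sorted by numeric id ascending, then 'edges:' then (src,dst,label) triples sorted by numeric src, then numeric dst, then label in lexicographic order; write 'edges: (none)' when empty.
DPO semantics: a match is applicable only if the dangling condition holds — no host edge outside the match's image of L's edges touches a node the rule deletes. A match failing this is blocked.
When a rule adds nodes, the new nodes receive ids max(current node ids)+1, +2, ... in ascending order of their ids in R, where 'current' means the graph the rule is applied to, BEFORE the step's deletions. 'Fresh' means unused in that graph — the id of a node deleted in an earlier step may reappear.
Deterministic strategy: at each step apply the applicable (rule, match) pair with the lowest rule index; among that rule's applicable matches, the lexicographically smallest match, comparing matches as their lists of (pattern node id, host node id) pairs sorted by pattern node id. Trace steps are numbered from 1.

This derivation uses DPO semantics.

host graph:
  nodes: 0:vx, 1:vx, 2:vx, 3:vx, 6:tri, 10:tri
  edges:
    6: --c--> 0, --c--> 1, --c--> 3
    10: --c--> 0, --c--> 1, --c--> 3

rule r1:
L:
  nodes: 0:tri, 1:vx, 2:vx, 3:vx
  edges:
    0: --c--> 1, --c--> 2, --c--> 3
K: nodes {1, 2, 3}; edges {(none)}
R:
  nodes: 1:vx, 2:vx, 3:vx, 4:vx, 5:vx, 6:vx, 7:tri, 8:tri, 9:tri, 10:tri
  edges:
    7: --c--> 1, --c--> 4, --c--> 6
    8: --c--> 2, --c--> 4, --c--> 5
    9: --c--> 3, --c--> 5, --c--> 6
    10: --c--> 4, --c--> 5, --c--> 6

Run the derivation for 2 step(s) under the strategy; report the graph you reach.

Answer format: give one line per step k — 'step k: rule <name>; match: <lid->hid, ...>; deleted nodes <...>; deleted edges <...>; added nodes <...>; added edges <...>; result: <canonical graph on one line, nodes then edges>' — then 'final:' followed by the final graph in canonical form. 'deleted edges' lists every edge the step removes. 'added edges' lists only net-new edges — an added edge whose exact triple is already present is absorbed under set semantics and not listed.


step 1: rule r1; match: 0->6, 1->0, 2->1, 3->3; deleted nodes 6; deleted edges (6,0,c); (6,1,c); (6,3,c); added nodes 11, 12, 13, 14, 15, 16, 17; added edges (14,0,c); (14,11,c); (14,13,c); (15,1,c); (15,11,c); (15,12,c); (16,3,c); (16,12,c); (16,13,c); (17,11,c); (17,12,c); (17,13,c); result: nodes: 0:vx, 1:vx, 2:vx, 3:vx, 10:tri, 11:vx, 12:vx, 13:vx, 14:tri, 15:tri, 16:tri, 17:tri edges: (10,0,c); (10,1,c); (10,3,c); (14,0,c); (14,11,c); (14,13,c); (15,1,c); (15,11,c); (15,12,c); (16,3,c); (16,12,c); (16,13,c); (17,11,c); (17,12,c); (17,13,c)
step 2: rule r1; match: 0->10, 1->0, 2->1, 3->3; deleted nodes 10; deleted edges (10,0,c); (10,1,c); (10,3,c); added nodes 18, 19, 20, 21, 22, 23, 24; added edges (21,0,c); (21,18,c); (21,20,c); (22,1,c); (22,18,c); (22,19,c); (23,3,c); (23,19,c); (23,20,c); (24,18,c); (24,19,c); (24,20,c); result: nodes: 0:vx, 1:vx, 2:vx, 3:vx, 11:vx, 12:vx, 13:vx, 14:tri, 15:tri, 16:tri, 17:tri, 18:vx, 19:vx, 20:vx, 21:tri, 22:tri, 23:tri, 24:tri edges: (14,0,c); (14,11,c); (14,13,c); (15,1,c); (15,11,c); (15,12,c); (16,3,c); (16,12,c); (16,13,c); (17,11,c); (17,12,c); (17,13,c); (21,0,c); (21,18,c); (21,20,c); (22,1,c); (22,18,c); (22,19,c); (23,3,c); (23,19,c); (23,20,c); (24,18,c); (24,19,c); (24,20,c)
final:
nodes: 0:vx, 1:vx, 2:vx, 3:vx, 11:vx, 12:vx, 13:vx, 14:tri, 15:tri, 16:tri, 17:tri, 18:vx, 19:vx, 20:vx, 21:tri, 22:tri, 23:tri, 24:tri
edges: (14,0,c); (14,11,c); (14,13,c); (15,1,c); (15,11,c); (15,12,c); (16,3,c); (16,12,c); (16,13,c); (17,11,c); (17,12,c); (17,13,c); (21,0,c); (21,18,c); (21,20,c); (22,1,c); (22,18,c); (22,19,c); (23,3,c); (23,19,c); (23,20,c); (24,18,c); (24,19,c); (24,20,c)


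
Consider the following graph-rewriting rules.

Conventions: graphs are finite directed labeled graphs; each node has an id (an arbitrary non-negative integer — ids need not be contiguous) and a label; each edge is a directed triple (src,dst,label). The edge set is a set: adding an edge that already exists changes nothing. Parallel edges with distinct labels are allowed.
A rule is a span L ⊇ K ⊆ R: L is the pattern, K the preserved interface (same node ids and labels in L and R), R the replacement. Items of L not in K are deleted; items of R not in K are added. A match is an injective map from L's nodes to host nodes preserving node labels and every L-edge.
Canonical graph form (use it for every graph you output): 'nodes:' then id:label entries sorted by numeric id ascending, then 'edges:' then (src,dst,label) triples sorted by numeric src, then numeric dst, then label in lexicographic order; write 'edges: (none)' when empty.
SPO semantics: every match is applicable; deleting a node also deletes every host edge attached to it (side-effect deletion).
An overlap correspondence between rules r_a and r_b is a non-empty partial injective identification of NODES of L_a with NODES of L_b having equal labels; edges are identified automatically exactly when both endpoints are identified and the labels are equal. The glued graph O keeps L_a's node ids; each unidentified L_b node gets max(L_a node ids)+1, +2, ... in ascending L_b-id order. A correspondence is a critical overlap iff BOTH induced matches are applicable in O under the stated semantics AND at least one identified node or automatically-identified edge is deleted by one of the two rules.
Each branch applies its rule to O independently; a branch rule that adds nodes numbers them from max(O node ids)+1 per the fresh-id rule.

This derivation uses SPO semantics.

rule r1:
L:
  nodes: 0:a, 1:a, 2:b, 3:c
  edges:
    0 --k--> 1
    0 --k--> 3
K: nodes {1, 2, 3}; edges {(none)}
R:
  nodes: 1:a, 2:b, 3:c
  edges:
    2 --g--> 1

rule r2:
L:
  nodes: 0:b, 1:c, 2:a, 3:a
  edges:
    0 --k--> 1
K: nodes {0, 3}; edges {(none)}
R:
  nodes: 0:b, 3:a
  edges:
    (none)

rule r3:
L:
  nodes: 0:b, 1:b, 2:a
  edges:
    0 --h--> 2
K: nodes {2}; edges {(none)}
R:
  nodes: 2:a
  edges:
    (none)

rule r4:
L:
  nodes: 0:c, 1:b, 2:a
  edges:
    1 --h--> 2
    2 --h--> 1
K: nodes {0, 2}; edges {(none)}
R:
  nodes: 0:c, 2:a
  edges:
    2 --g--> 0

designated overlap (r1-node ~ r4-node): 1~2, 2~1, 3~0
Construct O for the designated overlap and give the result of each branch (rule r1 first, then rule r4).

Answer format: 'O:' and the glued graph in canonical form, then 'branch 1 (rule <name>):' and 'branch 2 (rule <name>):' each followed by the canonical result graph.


O:
nodes: 0:a, 1:a, 2:b, 3:c
edges: (0,1,k); (0,3,k); (1,2,h); (2,1,h)
branch 1 (rule r1):
nodes: 1:a, 2:b, 3:c
edges: (1,2,h); (2,1,g); (2,1,h)
branch 2 (rule r4):
nodes: 0:a, 1:a, 3:c
edges: (0,1,k); (0,3,k); (1,3,g)


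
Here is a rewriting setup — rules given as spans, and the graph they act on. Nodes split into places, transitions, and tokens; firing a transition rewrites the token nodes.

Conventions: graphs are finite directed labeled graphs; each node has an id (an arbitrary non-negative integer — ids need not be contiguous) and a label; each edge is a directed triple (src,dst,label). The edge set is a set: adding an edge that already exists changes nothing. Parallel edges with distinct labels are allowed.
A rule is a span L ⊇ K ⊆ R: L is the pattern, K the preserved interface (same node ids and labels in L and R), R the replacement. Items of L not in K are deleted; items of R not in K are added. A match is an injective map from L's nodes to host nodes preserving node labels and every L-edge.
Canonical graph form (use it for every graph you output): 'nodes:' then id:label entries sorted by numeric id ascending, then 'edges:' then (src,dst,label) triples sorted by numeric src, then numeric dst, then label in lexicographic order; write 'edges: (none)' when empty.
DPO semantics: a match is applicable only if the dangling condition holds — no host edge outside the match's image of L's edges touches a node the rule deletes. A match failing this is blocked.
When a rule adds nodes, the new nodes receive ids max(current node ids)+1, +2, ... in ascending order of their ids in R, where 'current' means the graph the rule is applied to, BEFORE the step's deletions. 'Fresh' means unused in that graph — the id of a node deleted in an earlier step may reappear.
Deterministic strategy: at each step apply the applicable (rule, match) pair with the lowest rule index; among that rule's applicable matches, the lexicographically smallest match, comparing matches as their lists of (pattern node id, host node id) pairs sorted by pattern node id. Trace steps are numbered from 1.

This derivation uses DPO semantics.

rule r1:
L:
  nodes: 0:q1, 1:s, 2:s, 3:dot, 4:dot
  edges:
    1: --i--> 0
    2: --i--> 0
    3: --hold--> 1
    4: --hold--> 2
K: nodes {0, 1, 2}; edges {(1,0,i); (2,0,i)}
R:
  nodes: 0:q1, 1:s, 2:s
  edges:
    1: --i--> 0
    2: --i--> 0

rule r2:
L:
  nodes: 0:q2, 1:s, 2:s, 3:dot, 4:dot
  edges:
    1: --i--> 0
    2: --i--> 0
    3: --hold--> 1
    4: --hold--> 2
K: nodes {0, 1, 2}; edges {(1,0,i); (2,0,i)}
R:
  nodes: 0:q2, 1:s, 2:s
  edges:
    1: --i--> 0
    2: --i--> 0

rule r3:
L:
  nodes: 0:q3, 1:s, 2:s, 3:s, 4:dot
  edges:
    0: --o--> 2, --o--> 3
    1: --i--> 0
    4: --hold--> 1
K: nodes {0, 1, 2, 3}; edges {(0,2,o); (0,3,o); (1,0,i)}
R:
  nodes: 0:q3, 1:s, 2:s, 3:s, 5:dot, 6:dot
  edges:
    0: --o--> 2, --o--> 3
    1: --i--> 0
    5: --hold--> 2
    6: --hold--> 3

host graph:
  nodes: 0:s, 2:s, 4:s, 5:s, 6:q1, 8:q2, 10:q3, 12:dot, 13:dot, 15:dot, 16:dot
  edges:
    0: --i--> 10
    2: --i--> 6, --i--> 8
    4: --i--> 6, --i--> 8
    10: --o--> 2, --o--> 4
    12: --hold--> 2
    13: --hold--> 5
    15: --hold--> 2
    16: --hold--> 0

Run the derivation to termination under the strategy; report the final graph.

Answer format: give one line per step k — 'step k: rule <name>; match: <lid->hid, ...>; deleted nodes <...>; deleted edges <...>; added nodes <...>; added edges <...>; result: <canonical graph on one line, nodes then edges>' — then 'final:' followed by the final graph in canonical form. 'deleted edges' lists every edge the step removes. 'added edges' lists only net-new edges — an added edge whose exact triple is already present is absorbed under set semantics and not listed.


step 1: rule r3; match: 0->10, 1->0, 2->2, 3->4, 4->16; deleted nodes 16; deleted edges (16,0,hold); added nodes 17, 18; added edges (17,2,hold); (18,4,hold); result: nodes: 0:s, 2:s, 4:s, 5:s, 6:q1, 8:q2, 10:q3, 12:dot, 13:dot, 15:dot, 17:dot, 18:dot edges: (0,10,i); (2,6,i); (2,8,i); (4,6,i); (4,8,i); (10,2,o); (10,4,o); (12,2,hold); (13,5,hold); (15,2,hold); (17,2,hold); (18,4,hold)
step 2: rule r1; match: 0->6, 1->2, 2->4, 3->12, 4->18; deleted nodes 12, 18; deleted edges (12,2,hold); (18,4,hold); added nodes (none); added edges (none); result: nodes: 0:s, 2:s, 4:s, 5:s, 6:q1, 8:q2, 10:q3, 13:dot, 15:dot, 17:dot edges: (0,10,i); (2,6,i); (2,8,i); (4,6,i); (4,8,i); (10,2,o); (10,4,o); (13,5,hold); (15,2,hold); (17,2,hold)
final:
nodes: 0:s, 2:s, 4:s, 5:s, 6:q1, 8:q2, 10:q3, 13:dot, 15:dot, 17:dot
edges: (0,10,i); (2,6,i); (2,8,i); (4,6,i); (4,8,i); (10,2,o); (10,4,o); (13,5,hold); (15,2,hold); (17,2,hold)


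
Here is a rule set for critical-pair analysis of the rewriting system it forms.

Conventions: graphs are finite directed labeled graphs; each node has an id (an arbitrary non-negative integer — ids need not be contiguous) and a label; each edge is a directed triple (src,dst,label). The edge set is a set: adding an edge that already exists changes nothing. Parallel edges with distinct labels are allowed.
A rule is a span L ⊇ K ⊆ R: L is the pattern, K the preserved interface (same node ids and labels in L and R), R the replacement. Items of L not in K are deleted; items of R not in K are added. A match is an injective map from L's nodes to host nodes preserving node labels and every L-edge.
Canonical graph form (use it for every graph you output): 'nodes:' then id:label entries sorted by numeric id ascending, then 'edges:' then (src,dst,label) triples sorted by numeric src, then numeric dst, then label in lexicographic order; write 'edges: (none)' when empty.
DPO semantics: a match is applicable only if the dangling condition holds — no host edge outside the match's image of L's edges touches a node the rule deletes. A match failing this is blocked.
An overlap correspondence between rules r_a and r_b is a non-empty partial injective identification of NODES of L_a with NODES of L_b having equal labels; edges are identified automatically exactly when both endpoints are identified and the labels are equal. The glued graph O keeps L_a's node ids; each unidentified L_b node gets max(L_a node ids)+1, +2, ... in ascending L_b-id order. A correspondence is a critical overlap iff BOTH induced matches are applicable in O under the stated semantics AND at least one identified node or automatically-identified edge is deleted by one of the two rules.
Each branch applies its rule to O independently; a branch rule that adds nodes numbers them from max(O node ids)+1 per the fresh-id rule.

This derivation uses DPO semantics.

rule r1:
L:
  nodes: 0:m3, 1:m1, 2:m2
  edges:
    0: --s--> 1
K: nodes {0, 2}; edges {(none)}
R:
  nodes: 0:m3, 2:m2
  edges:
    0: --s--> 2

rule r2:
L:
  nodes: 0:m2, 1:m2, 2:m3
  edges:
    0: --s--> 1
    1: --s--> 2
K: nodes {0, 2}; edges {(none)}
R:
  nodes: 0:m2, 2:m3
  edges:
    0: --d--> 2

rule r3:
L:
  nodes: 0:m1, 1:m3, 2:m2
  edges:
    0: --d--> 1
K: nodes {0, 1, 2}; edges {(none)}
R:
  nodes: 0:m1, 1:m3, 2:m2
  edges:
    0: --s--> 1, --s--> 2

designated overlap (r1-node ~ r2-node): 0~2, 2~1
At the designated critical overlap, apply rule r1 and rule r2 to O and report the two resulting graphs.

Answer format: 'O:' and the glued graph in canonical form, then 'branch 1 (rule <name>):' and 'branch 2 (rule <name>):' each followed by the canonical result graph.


O:
nodes: 0:m3, 1:m1, 2:m2, 3:m2
edges: (0,1,s); (2,0,s); (3,2,s)
branch 1 (rule r1):
nodes: 0:m3, 2:m2, 3:m2
edges: (0,2,s); (2,0,s); (3,2,s)
branch 2 (rule r2):
nodes: 0:m3, 1:m1, 3:m2
edges: (0,1,s); (3,0,d)


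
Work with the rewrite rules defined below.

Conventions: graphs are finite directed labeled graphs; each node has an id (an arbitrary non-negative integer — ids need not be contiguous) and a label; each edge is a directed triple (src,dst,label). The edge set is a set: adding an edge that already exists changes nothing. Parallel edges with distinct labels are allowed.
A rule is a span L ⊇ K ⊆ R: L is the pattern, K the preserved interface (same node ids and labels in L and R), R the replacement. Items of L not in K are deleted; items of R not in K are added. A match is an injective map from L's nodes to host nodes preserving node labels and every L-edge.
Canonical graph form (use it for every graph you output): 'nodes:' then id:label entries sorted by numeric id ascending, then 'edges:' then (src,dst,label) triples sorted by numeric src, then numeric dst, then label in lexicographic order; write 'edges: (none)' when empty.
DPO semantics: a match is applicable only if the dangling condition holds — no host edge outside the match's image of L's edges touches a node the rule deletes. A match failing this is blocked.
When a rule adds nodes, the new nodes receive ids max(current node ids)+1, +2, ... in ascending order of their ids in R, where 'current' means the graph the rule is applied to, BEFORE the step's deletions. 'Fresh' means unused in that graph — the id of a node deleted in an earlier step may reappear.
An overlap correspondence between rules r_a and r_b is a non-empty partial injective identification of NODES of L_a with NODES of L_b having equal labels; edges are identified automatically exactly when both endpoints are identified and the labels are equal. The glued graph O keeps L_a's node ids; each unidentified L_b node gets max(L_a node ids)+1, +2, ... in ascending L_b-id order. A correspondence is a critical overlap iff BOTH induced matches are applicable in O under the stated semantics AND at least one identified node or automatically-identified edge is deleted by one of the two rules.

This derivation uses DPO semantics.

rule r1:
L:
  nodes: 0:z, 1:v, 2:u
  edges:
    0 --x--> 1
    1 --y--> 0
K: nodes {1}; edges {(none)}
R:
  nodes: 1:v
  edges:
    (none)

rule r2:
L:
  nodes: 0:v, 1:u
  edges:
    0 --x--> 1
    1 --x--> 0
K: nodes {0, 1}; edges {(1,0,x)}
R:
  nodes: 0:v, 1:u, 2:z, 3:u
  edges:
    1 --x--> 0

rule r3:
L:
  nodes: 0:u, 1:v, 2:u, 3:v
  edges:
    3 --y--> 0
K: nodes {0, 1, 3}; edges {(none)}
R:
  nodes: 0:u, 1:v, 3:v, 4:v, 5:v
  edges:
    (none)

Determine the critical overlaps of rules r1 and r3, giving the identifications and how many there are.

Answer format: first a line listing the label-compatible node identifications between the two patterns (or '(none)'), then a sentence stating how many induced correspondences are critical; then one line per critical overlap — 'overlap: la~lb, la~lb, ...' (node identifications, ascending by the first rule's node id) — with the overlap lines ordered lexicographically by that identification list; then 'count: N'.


label-compatible node identifications between L(r1) and L(r3): 1~1, 1~3, 2~0, 2~2
3 of the induced correspondences are critical overlaps of r1 and r3.
overlap: 1~1, 2~2
overlap: 1~3, 2~2
overlap: 2~2
count: 3


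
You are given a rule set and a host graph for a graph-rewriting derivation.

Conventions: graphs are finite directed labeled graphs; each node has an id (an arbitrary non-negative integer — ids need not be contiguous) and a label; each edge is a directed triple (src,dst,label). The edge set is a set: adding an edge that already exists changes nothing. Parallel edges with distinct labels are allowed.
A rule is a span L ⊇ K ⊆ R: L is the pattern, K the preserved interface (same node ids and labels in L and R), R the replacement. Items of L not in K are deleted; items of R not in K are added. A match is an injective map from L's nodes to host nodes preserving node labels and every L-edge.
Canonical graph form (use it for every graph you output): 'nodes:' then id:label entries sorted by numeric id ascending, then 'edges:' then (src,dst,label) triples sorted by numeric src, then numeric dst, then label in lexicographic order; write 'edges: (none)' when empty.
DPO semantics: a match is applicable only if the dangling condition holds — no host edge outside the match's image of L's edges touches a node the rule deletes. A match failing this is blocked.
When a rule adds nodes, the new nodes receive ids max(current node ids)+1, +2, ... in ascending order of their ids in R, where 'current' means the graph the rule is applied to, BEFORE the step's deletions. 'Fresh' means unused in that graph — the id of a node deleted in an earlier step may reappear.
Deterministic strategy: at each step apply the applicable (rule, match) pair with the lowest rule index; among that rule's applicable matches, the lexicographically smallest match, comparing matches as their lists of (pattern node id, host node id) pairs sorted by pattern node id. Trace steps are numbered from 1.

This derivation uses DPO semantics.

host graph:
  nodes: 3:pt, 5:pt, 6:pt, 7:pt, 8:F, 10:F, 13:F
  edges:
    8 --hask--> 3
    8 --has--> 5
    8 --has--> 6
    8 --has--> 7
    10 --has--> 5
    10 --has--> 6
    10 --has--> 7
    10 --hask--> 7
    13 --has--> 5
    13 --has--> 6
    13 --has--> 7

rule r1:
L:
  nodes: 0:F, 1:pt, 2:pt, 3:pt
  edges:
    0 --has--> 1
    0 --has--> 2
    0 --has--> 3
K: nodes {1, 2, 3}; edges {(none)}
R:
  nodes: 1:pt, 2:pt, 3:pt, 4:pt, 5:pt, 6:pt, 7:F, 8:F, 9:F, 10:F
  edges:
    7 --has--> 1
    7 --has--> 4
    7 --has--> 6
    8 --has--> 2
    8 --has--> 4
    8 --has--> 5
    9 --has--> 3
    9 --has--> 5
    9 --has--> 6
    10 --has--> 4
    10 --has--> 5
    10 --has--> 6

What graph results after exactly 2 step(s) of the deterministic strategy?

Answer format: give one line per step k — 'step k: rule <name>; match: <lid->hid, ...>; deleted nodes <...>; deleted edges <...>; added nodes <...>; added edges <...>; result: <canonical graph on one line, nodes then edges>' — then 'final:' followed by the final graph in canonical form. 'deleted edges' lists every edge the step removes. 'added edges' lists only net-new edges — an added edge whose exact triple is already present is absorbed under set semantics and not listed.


step 1: rule r1; match: 0->13, 1->5, 2->6, 3->7; deleted nodes 13; deleted edges (13,5,has); (13,6,has); (13,7,has); added nodes 14, 15, 16, 17, 18, 19, 20; added edges (17,5,has); (17,14,has); (17,16,has); (18,6,has); (18,14,has); (18,15,has); (19,7,has); (19,15,has); (19,16,has); (20,14,has); (20,15,has); (20,16,has); result: nodes: 3:pt, 5:pt, 6:pt, 7:pt, 8:F, 10:F, 14:pt, 15:pt, 16:pt, 17:F, 18:F, 19:F, 20:F edges: (8,3,hask); (8,5,has); (8,6,has); (8,7,has); (10,5,has); (10,6,has); (10,7,has); (10,7,hask); (17,5,has); (17,14,has); (17,16,has); (18,6,has); (18,14,has); (18,15,has); (19,7,has); (19,15,has); (19,16,has); (20,14,has); (20,15,has); (20,16,has)
step 2: rule r1; match: 0->17, 1->5, 2->14, 3->16; deleted nodes 17; deleted edges (17,5,has); (17,14,has); (17,16,has); added nodes 21, 22, 23, 24, 25, 26, 27; added edges (24,5,has); (24,21,has); (24,23,has); (25,14,has); (25,21,has); (25,22,has); (26,16,has); (26,22,has); (26,23,has); (27,21,has); (27,22,has); (27,23,has); result: nodes: 3:pt, 5:pt, 6:pt, 7:pt, 8:F, 10:F, 14:pt, 15:pt, 16:pt, 18:F, 19:F, 20:F, 21:pt, 22:pt, 23:pt, 24:F, 25:F, 26:F, 27:F edges: (8,3,hask); (8,5,has); (8,6,has); (8,7,has); (10,5,has); (10,6,has); (10,7,has); (10,7,hask); (18,6,has); (18,14,has); (18,15,has); (19,7,has); (19,15,has); (19,16,has); (20,14,has); (20,15,has); (20,16,has); (24,5,has); (24,21,has); (24,23,has); (25,14,has); (25,21,has); (25,22,has); (26,16,has); (26,22,has); (26,23,has); (27,21,has); (27,22,has); (27,23,has)
final:
nodes: 3:pt, 5:pt, 6:pt, 7:pt, 8:F, 10:F, 14:pt, 15:pt, 16:pt, 18:F, 19:F, 20:F, 21:pt, 22:pt, 23:pt, 24:F, 25:F, 26:F, 27:F
edges: (8,3,hask); (8,5,has); (8,6,has); (8,7,has); (10,5,has); (10,6,has); (10,7,has); (10,7,hask); (18,6,has); (18,14,has); (18,15,has); (19,7,has); (19,15,has); (19,16,has); (20,14,has); (20,15,has); (20,16,has); (24,5,has); (24,21,has); (24,23,has); (25,14,has); (25,21,has); (25,22,has); (26,16,has); (26,22,has); (26,23,has); (27,21,has); (27,22,has); (27,23,has)
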